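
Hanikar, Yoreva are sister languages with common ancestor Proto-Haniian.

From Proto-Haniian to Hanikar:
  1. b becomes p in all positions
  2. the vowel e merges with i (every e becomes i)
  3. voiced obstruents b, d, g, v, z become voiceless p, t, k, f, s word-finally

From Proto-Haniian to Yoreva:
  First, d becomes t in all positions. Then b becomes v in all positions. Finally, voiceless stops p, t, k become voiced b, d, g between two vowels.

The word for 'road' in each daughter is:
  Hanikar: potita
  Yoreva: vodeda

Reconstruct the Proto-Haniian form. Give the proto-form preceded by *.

Position 3: Hanikar has t, Yoreva has d. Taking the neighbouring segments as reconstructed: Hanikar t can only go back to *t; Yoreva d could go back to *t or *d — the one source consistent with every daughter is *t.
Position 4: Hanikar has i, Yoreva has e. Yoreva preserves e here (none of its changes turn any other segment into e), so the proto-segment is *e.
Position 5: Hanikar has t, Yoreva has d. Taking the neighbouring segments as reconstructed: Hanikar t can only go back to *t; Yoreva d could go back to *t or *d — the one source consistent with every daughter is *t.
Continuing position by position gives *boteta; check it forward:
Hanikar: *boteta
  boteta → poteta   [unconditioned shift]
  poteta → potita   [vowel merger]
  potita (rule 3 does not apply)
  giving Hanikar potita.
Yoreva: start from *boteta.
  rule 1: no change — boteta
  rule 2 (unconditioned shift): boteta → voteta
  rule 3 (intervocalic voicing): voteta → vodeda
  ⇒ Yoreva vodeda
*boteta is the unique common source.

*boteta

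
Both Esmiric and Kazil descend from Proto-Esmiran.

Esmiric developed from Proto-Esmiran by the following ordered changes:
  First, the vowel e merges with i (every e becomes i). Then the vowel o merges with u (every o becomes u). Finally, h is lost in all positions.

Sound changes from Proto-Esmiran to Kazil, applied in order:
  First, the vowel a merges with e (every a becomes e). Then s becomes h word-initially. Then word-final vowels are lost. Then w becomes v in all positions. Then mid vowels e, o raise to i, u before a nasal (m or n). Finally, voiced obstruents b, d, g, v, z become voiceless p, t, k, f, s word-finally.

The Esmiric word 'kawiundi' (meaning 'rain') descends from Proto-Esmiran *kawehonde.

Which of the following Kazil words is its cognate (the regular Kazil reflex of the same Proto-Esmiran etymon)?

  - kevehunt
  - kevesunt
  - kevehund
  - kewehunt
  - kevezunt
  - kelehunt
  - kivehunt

Kazil: *kawehonde > kewehonde > kewehond > kevehond > kevehund > kevehunt  (by vowel merger, apocope, unconditioned shift, pre-nasal raising, final devoicing)
The other candidates each miss or misapply at least one Kazil change.

kevehunt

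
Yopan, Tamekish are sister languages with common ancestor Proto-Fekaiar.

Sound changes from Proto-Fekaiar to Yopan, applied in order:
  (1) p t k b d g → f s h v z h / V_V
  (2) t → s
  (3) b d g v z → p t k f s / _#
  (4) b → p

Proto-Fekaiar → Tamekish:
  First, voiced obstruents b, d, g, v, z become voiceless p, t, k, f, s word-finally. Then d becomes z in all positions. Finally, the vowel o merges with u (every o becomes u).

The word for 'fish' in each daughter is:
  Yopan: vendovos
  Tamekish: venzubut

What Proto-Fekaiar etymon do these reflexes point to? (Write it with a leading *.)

Position 8: Yopan has s, Tamekish has t. Taking the neighbouring segments as reconstructed: Yopan s could go back to *t or *s or *z; Tamekish t could go back to *t or *d — the one source consistent with every daughter is *t.
Position 4: Yopan has d, Tamekish has z. Yopan preserves d here (none of its changes turn any other segment into d), so the proto-segment is *d.
This points to *vendobot. Verify forward in each daughter:
Yopan: start from *vendobot.
  rule 1 (intervocalic lenition): vendobot → vendovot
  rule 2 (unconditioned shift): vendovot → vendovos
  rule 3: no change — vendovos
  rule 4: no change — vendovos
  ⇒ Yopan vendovos
Tamekish: *vendobot
  vendobot (rule 1 does not apply)
  vendobot → venzobot   [unconditioned shift]
  venzobot → venzubut   [vowel merger]
  giving Tamekish venzubut.
No other proto-form is consistent with every reflex, so the reconstruction is *vendobot.

*vendobot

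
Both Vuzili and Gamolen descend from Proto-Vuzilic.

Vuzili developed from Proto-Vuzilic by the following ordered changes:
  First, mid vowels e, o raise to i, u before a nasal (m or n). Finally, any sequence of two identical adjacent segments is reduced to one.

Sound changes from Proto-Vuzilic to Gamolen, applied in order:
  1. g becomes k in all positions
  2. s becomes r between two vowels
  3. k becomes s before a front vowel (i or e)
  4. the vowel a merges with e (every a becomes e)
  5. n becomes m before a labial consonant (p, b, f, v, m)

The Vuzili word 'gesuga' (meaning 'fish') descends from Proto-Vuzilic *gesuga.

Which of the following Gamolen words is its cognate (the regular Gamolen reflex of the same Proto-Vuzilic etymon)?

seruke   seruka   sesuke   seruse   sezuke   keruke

Gamolen: *gesuga > kesuka > keruka > seruka > seruke  (by unconditioned shift, rhotacism, palatalisation, vowel merger)

seruke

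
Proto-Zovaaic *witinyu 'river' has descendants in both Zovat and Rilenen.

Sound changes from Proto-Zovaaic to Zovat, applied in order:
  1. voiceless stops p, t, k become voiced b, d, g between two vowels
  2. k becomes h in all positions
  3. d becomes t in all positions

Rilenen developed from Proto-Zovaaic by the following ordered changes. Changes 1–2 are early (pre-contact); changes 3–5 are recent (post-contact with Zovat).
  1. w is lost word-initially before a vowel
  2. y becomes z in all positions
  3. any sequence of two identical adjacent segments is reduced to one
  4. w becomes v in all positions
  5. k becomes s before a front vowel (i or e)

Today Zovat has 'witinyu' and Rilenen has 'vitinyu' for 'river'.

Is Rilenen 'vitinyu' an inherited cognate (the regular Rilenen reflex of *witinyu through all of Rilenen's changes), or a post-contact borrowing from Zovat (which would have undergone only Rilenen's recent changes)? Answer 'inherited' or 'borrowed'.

borrowed

If inherited, *witinyu would pass through all of Rilenen's changes:
Rilenen: *witinyu > itinyu > itinzu  (by glide loss, unconditioned shift)
If borrowed from Zovat 'witinyu' after the early changes, it would undergo only the recent ones:
  rule 3 (degemination): no change (witinyu)
  rule 4 (unconditioned shift): witinyu → vitinyu
  rule 5 (palatalisation): no change (vitinyu)
  ⇒ as a loan: vitinyu
Rilenen 'vitinyu' matches the loan outcome 'vitinyu', not the inherited 'itinzu' — it skipped the early Rilenen changes, so it was borrowed from Zovat.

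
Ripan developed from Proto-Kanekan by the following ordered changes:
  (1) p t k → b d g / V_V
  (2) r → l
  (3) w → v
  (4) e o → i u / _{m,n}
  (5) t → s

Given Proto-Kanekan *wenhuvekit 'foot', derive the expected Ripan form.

vinhuvegis

Ripan: *wenhuvekit
  wenhuvekit → wenhuvegit   [intervocalic voicing]
  wenhuvegit (rule 2 does not apply)
  wenhuvegit → venhuvegit   [unconditioned shift]
  venhuvegit → vinhuvegit   [pre-nasal raising]
  vinhuvegit → vinhuvegis   [unconditioned shift]
  giving Ripan vinhuvegis.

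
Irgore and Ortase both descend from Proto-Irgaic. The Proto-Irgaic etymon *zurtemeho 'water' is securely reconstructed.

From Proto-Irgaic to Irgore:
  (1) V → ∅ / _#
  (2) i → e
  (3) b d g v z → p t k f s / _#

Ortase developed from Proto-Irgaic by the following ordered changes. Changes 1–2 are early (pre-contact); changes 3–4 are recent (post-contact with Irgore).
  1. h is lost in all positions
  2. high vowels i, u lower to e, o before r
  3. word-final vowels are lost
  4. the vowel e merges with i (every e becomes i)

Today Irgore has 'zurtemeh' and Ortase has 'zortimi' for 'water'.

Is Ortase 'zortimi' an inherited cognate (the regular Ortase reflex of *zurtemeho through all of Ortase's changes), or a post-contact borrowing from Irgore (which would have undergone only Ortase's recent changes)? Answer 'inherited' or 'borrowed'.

inherited

If inherited, *zurtemeho would pass through all of Ortase's changes:
Ortase: start from *zurtemeho.
  rule 1 (h-loss): zurtemeho → zurtemeo
  rule 2 (pre-rhotic lowering): zurtemeo → zortemeo
  rule 3 (apocope): zortemeo → zorteme
  rule 4 (vowel merger): zorteme → zortimi
  ⇒ Ortase zortimi
If borrowed from Irgore 'zurtemeh' after the early changes, it would undergo only the recent ones:
  rule 3 (apocope): no change (zurtemeh)
  rule 4 (vowel merger): zurtemeh → zurtimih
  ⇒ as a loan: zurtimih
Ortase 'zortimi' matches the inherited outcome exactly, so it is an inherited cognate, not a loan.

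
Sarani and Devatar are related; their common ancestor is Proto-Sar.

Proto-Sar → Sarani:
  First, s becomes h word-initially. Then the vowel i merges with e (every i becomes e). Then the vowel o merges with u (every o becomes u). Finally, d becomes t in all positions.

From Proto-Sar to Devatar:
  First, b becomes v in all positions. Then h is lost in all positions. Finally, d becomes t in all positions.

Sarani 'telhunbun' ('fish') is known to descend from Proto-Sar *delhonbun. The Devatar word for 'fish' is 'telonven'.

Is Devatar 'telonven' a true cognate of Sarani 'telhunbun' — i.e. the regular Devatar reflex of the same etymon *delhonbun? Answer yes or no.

Derive the expected Devatar reflex of *delhonbun:
Devatar: *delhonbun > delhonvun > delonvun > telonvun  (by unconditioned shift, h-loss, unconditioned shift)
The regular Devatar reflex would be 'telonvun', but the attested form is 'telonven'. The correspondence is irregular, so they are not cognates (the Devatar form has a different source).

no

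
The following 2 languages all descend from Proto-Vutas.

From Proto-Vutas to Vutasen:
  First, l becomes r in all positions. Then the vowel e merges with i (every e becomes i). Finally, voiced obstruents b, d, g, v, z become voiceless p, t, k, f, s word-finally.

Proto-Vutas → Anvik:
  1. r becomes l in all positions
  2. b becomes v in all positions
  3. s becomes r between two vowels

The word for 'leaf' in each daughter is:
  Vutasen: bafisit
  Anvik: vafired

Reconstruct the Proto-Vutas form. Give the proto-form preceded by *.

*bafised

Position 5: Vutasen has s, Anvik has r. In Anvik, r can only continue *s, so the proto-segment is *s.
Position 1: Vutasen has b, Anvik has v. Vutasen preserves b here (none of its changes turn any other segment into b), so the proto-segment is *b.
Verify the candidate proto-form against each daughter:
Vutasen: start from *bafised.
  rule 1: no change — bafised
  rule 2 (vowel merger): bafised → bafisid
  rule 3 (final devoicing): bafisid → bafisit
  ⇒ Vutasen bafisit
Anvik: *bafised > vafised > vafired  (by unconditioned shift, rhotacism)
No other proto-form is consistent with every reflex, so the reconstruction is *bafised.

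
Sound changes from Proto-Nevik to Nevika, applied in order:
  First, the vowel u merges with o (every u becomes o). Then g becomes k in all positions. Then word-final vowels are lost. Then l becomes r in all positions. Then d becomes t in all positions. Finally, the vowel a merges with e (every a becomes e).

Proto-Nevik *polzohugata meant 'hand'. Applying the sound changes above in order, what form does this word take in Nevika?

Nevika: start from *polzohugata.
  rule 1 (vowel merger): polzohugata → polzohogata
  rule 2 (unconditioned shift): polzohogata → polzohokata
  rule 3 (apocope): polzohokata → polzohokat
  rule 4 (unconditioned shift): polzohokat → porzohokat
  rule 5: no change — porzohokat
  rule 6 (vowel merger): porzohokat → porzohoket
  ⇒ Nevika porzohoket

porzohoket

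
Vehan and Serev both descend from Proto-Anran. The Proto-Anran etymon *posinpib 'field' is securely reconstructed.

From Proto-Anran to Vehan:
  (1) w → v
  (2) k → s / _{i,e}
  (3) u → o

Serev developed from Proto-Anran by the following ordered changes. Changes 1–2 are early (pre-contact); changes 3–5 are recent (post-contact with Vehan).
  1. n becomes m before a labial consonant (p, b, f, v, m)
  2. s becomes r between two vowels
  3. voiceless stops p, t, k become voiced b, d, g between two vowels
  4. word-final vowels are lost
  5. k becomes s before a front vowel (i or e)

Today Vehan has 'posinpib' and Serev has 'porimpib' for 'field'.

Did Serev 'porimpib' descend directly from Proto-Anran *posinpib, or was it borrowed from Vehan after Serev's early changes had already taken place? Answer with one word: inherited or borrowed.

inherited

If inherited, *posinpib would pass through all of Serev's changes:
Serev: start from *posinpib.
  rule 1 (nasal place assimilation): posinpib → posimpib
  rule 2 (rhotacism): posimpib → porimpib
  rule 3: no change — porimpib
  rule 4: no change — porimpib
  rule 5: no change — porimpib
  ⇒ Serev porimpib
If borrowed from Vehan 'posinpib' after the early changes, it would undergo only the recent ones:
  rule 3 (intervocalic voicing): no change (posinpib)
  rule 4 (apocope): no change (posinpib)
  rule 5 (palatalisation): no change (posinpib)
  ⇒ as a loan: posinpib
Serev 'porimpib' matches the inherited outcome exactly, so it is an inherited cognate, not a loan.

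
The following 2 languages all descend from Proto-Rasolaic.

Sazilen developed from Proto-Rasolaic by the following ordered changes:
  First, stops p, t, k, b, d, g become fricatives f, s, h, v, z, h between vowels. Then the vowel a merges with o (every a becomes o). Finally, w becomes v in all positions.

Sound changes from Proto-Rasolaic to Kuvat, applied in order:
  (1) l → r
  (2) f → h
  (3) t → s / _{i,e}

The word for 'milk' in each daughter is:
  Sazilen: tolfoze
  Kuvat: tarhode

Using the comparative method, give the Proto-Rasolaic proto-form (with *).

Position 2: Sazilen has o, Kuvat has a. Kuvat preserves a here (none of its changes turn any other segment into a), so the proto-segment is *a.
Position 6: Sazilen has z, Kuvat has d. Kuvat preserves d here (none of its changes turn any other segment into d), so the proto-segment is *d.
This points to *talfode. Verify forward in each daughter:
Sazilen: *talfode > talfoze > tolfoze  (by intervocalic lenition, vowel merger)
Kuvat: *talfode
  talfode → tarfode   [unconditioned shift]
  tarfode → tarhode   [unconditioned shift]
  tarhode (rule 3 does not apply)
  giving Kuvat tarhode.
*talfode is the unique common source.

*talfode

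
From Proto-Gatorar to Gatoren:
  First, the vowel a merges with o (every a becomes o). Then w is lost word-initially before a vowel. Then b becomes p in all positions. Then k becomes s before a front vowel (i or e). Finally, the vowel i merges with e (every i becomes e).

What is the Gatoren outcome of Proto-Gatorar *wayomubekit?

Gatoren: start from *wayomubekit.
  rule 1 (vowel merger): wayomubekit → woyomubekit
  rule 2 (glide loss): woyomubekit → oyomubekit
  rule 3 (unconditioned shift): oyomubekit → oyomupekit
  rule 4 (palatalisation): oyomupekit → oyomupesit
  rule 5 (vowel merger): oyomupesit → oyomupeset
  ⇒ Gatoren oyomupeset

oyomupeset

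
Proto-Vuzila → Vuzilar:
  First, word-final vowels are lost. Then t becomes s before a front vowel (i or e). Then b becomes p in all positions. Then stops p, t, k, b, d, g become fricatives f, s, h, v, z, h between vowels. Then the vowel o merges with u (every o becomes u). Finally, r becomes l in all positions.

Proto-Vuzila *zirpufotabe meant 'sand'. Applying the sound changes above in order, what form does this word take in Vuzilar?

Vuzilar: start from *zirpufotabe.
  rule 1 (apocope): zirpufotabe → zirpufotab
  rule 2: no change — zirpufotab
  rule 3 (unconditioned shift): zirpufotab → zirpufotap
  rule 4 (intervocalic lenition): zirpufotap → zirpufosap
  rule 5 (vowel merger): zirpufosap → zirpufusap
  rule 6 (unconditioned shift): zirpufusap → zilpufusap
  ⇒ Vuzilar zilpufusap

zilpufusap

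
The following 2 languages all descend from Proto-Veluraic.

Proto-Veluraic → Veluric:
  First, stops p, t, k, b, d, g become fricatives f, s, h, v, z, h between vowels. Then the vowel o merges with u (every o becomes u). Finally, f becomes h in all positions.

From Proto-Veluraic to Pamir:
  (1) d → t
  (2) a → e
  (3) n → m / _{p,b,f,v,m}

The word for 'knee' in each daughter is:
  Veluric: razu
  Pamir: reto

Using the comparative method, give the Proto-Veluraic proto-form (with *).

*rado

Position 2: Veluric has a, Pamir has e. Veluric preserves a here (none of its changes turn any other segment into a), so the proto-segment is *a.
Position 3: Veluric has z, Pamir has t. Taking the neighbouring segments as reconstructed: Veluric z could go back to *d or *z; Pamir t could go back to *t or *d — the one source consistent with every daughter is *d.
Verify the candidate proto-form against each daughter:
Veluric: start from *rado.
  rule 1 (intervocalic lenition): rado → razo
  rule 2 (vowel merger): razo → razu
  rule 3: no change — razu
  ⇒ Veluric razu
Pamir: *rado
  rado → rato   [unconditioned shift]
  rato → reto   [vowel merger]
  reto (rule 3 does not apply)
  giving Pamir reto.
No other proto-form is consistent with every reflex, so the reconstruction is *rado.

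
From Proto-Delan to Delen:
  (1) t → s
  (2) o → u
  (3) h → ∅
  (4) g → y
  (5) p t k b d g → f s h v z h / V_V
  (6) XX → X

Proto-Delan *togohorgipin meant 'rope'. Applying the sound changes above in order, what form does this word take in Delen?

suyuryifin

Delen: start from *togohorgipin.
  rule 1 (unconditioned shift): togohorgipin → sogohorgipin
  rule 2 (vowel merger): sogohorgipin → suguhurgipin
  rule 3 (h-loss): suguhurgipin → suguurgipin
  rule 4 (unconditioned shift): suguurgipin → suyuuryipin
  rule 5 (intervocalic lenition): suyuuryipin → suyuuryifin
  rule 6 (degemination): suyuuryifin → suyuryifin
  ⇒ Delen suyuryifin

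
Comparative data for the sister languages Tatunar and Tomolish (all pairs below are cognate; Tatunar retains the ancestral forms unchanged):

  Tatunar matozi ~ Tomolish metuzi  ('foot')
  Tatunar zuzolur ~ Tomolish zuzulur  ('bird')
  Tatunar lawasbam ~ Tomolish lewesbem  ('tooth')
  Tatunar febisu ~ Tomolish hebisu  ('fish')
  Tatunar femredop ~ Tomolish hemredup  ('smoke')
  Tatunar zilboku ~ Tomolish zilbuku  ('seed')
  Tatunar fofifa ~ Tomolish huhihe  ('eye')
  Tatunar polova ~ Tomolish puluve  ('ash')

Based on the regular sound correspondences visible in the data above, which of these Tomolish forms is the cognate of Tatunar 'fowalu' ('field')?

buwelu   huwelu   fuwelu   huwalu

fofifa ~ huhihe — Tatunar f corresponds to Tomolish h word-initially before a back vowel.
matozi ~ metuzi, zuzolur ~ zuzulur — Tatunar o corresponds to Tomolish u after a consonant, before a consonant other than r, m, n, p, b, f, v.
matozi ~ metuzi, lawasbam ~ lewesbem — Tatunar a corresponds to Tomolish e after a consonant, before a consonant other than r, m, n, p, b, f, v.
Applying these to Tatunar 'fowalu':
  fowalu → howalu   (f→h word-initially before a back vowel)
  howalu → huwalu   (o→u after a consonant, before a consonant other than r, m, n, p, b, f, v)
  huwalu → huwelu   (a→e after a consonant, before a consonant other than r, m, n, p, b, f, v)
So the Tomolish cognate is 'huwelu'.

huwelu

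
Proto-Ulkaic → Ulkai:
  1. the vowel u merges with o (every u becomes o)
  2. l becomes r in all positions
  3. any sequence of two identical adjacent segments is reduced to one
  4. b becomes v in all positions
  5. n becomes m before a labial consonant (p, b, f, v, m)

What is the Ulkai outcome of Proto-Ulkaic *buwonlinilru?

Ulkai: *buwonlinilru > bowonlinilro > bowonrinirro > bowonriniro > vowonriniro  (by vowel merger, unconditioned shift, degemination, unconditioned shift)

vowonriniro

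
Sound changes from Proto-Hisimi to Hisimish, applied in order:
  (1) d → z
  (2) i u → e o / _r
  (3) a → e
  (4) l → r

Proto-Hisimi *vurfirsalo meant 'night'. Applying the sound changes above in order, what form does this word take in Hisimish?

vorfersero

Hisimish: *vurfirsalo > vorfersalo > vorferselo > vorfersero  (by pre-rhotic lowering, vowel merger, unconditioned shift)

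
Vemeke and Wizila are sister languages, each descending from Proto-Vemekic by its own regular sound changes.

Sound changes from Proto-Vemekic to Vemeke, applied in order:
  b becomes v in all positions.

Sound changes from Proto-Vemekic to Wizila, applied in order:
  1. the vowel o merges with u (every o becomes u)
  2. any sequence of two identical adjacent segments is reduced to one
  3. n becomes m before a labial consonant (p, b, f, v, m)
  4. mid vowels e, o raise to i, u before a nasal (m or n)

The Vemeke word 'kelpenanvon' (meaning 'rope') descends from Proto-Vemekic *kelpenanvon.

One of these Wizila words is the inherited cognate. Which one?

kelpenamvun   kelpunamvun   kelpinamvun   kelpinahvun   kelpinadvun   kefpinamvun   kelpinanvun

Wizila: *kelpenanvon
  kelpenanvon → kelpenanvun   [vowel merger]
  kelpenanvun (rule 2 does not apply)
  kelpenanvun → kelpenamvun   [nasal place assimilation]
  kelpenamvun → kelpinamvun   [pre-nasal raising]
  giving Wizila kelpinamvun.
Only 'kelpinamvun' matches the regular Wizila development of *kelpenanvon.

kelpinamvun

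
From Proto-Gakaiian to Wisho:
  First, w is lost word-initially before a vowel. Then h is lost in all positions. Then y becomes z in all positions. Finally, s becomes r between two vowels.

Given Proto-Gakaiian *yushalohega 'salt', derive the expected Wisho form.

zuraloega

Wisho: *yushalohega
  yushalohega (rule 1 does not apply)
  yushalohega → yusaloega   [h-loss]
  yusaloega → zusaloega   [unconditioned shift]
  zusaloega → zuraloega   [rhotacism]
  giving Wisho zuraloega.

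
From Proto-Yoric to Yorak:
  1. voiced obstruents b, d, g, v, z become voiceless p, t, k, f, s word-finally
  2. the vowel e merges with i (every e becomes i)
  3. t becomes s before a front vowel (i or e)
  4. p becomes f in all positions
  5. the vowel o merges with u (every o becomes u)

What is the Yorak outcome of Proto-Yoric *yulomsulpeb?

yulumsulfif

Yorak: *yulomsulpeb > yulomsulpep > yulomsulpip > yulomsulfif > yulumsulfif  (by final devoicing, vowel merger, unconditioned shift, vowel merger)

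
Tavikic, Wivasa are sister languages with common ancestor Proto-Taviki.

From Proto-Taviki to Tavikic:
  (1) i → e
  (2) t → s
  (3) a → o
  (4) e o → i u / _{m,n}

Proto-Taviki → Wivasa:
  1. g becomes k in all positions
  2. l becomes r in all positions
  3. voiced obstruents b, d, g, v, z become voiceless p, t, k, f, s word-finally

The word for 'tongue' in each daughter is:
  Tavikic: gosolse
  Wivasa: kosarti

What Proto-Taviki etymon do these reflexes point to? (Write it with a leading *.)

*gosalti

Position 4: Tavikic has o, Wivasa has a. Wivasa preserves a here (none of its changes turn any other segment into a), so the proto-segment is *a.
Position 1: Tavikic has g, Wivasa has k. Tavikic preserves g here (none of its changes turn any other segment into g), so the proto-segment is *g.
Verify the candidate proto-form against each daughter:
Tavikic: *gosalti > gosalte > gosalse > gosolse  (by vowel merger, unconditioned shift, vowel merger)
Wivasa: *gosalti > kosalti > kosarti  (by unconditioned shift, unconditioned shift)
Only *gosalti yields all of Tavikic gosolse, Wivasa kosarti.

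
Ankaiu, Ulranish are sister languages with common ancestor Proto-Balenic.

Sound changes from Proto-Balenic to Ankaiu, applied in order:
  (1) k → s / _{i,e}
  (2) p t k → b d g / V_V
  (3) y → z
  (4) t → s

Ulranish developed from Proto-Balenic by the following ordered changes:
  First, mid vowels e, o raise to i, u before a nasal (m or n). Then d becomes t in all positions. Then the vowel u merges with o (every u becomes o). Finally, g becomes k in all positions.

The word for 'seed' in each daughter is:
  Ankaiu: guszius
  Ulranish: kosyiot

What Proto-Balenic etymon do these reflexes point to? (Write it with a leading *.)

Position 2: Ankaiu has u, Ulranish has o. Ankaiu preserves u here (none of its changes turn any other segment into u), so the proto-segment is *u.
Position 1: Ankaiu has g, Ulranish has k. Taking the neighbouring segments as reconstructed: Ankaiu g can only go back to *g; Ulranish k could go back to *k or *g — the one source consistent with every daughter is *g.
Position 4: Ankaiu has z, Ulranish has y. Ulranish preserves y here (none of its changes turn any other segment into y), so the proto-segment is *y.
Verify the candidate proto-form against each daughter:
Ankaiu: *gusyiut
  gusyiut (rule 1 does not apply)
  gusyiut (rule 2 does not apply)
  gusyiut → gusziut   [unconditioned shift]
  gusziut → guszius   [unconditioned shift]
  giving Ankaiu guszius.
Ulranish: *gusyiut
  gusyiut (rule 1 does not apply)
  gusyiut (rule 2 does not apply)
  gusyiut → gosyiot   [vowel merger]
  gosyiot → kosyiot   [unconditioned shift]
  giving Ulranish kosyiot.
No other proto-form is consistent with every reflex, so the reconstruction is *gusyiut.

*gusyiut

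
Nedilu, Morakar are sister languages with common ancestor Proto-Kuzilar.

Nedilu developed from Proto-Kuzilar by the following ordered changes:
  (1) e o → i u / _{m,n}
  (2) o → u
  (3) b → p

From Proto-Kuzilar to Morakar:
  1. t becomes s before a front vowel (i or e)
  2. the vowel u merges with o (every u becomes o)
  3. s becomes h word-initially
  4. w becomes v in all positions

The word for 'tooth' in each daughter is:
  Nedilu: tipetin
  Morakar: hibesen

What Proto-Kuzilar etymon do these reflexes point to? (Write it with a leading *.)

Position 3: Nedilu has p, Morakar has b. Morakar preserves b here (none of its changes turn any other segment into b), so the proto-segment is *b.
Position 6: Nedilu has i, Morakar has e. Morakar preserves e here (none of its changes turn any other segment into e), so the proto-segment is *e.
This points to *tibeten. Verify forward in each daughter:
Nedilu: *tibeten > tibetin > tipetin  (by pre-nasal raising, unconditioned shift)
Morakar: *tibeten
  tibeten → sibesen   [palatalisation]
  sibesen (rule 2 does not apply)
  sibesen → hibesen   [debuccalisation]
  hibesen (rule 4 does not apply)
  giving Morakar hibesen.
No other proto-form is consistent with every reflex, so the reconstruction is *tibeten.

*tibeten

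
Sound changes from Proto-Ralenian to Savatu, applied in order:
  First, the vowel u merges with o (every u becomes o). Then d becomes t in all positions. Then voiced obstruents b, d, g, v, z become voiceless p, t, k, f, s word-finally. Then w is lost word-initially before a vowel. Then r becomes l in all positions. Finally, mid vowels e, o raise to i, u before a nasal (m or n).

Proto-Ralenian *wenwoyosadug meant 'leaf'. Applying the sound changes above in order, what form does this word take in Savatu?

inwoyosatok

Savatu: *wenwoyosadug
  wenwoyosadug → wenwoyosadog   [vowel merger]
  wenwoyosadog → wenwoyosatog   [unconditioned shift]
  wenwoyosatog → wenwoyosatok   [final devoicing]
  wenwoyosatok → enwoyosatok   [glide loss]
  enwoyosatok (rule 5 does not apply)
  enwoyosatok → inwoyosatok   [pre-nasal raising]
  giving Savatu inwoyosatok.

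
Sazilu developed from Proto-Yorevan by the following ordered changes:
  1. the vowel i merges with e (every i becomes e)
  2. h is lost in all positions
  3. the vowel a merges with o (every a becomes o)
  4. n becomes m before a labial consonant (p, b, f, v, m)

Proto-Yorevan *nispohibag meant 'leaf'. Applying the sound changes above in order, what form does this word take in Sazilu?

Sazilu: start from *nispohibag.
  rule 1 (vowel merger): nispohibag → nespohebag
  rule 2 (h-loss): nespohebag → nespoebag
  rule 3 (vowel merger): nespoebag → nespoebog
  rule 4: no change — nespoebog
  ⇒ Sazilu nespoebog

nespoebog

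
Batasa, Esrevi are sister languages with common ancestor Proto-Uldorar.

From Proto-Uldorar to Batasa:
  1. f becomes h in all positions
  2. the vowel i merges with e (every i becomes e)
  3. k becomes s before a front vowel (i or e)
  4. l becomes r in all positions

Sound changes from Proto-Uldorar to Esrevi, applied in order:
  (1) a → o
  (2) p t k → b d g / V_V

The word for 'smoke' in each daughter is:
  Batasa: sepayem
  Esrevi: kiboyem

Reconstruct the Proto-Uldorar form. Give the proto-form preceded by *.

*kipayem

Position 4: Batasa has a, Esrevi has o. Batasa preserves a here (none of its changes turn any other segment into a), so the proto-segment is *a.
Position 2: Batasa has e, Esrevi has i. Esrevi preserves i here (none of its changes turn any other segment into i), so the proto-segment is *i.
Continuing position by position gives *kipayem; check it forward:
Batasa: start from *kipayem.
  rule 1: no change — kipayem
  rule 2 (vowel merger): kipayem → kepayem
  rule 3 (palatalisation): kepayem → sepayem
  rule 4: no change — sepayem
  ⇒ Batasa sepayem
Esrevi: *kipayem
  kipayem → kipoyem   [vowel merger]
  kipoyem → kiboyem   [intervocalic voicing]
  giving Esrevi kiboyem.
Only *kipayem yields all of Batasa sepayem, Esrevi kiboyem.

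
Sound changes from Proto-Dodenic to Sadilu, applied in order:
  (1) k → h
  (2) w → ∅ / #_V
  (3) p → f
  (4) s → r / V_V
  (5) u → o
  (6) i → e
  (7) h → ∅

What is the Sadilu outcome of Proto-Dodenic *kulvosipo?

olvorefo

Sadilu: *kulvosipo
  kulvosipo → hulvosipo   [unconditioned shift]
  hulvosipo (rule 2 does not apply)
  hulvosipo → hulvosifo   [unconditioned shift]
  hulvosifo → hulvorifo   [rhotacism]
  hulvorifo → holvorifo   [vowel merger]
  holvorifo → holvorefo   [vowel merger]
  holvorefo → olvorefo   [h-loss]
  giving Sadilu olvorefo.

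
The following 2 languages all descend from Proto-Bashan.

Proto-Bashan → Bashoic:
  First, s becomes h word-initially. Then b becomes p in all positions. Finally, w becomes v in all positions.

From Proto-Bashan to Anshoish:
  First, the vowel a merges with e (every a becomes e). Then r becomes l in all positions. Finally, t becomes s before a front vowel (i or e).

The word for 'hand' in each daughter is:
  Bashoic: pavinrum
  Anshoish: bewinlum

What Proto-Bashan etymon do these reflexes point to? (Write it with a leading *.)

Position 6: Bashoic has r, Anshoish has l. Bashoic preserves r here (none of its changes turn any other segment into r), so the proto-segment is *r.
Position 1: Bashoic has p, Anshoish has b. Anshoish preserves b here (none of its changes turn any other segment into b), so the proto-segment is *b.
Position 2: Bashoic has a, Anshoish has e. Bashoic preserves a here (none of its changes turn any other segment into a), so the proto-segment is *a.
This points to *bawinrum. Verify forward in each daughter:
Bashoic: *bawinrum
  bawinrum (rule 1 does not apply)
  bawinrum → pawinrum   [unconditioned shift]
  pawinrum → pavinrum   [unconditioned shift]
  giving Bashoic pavinrum.
Anshoish: start from *bawinrum.
  rule 1 (vowel merger): bawinrum → bewinrum
  rule 2 (unconditioned shift): bewinrum → bewinlum
  rule 3: no change — bewinlum
  ⇒ Anshoish bewinlum
Only *bawinrum yields all of Bashoic pavinrum, Anshoish bewinlum.

*bawinrum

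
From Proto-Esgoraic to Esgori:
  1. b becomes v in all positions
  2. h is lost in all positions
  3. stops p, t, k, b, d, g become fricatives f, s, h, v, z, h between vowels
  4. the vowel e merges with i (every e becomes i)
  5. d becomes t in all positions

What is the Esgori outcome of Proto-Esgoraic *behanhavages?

vianavahis

Esgori: start from *behanhavages.
  rule 1 (unconditioned shift): behanhavages → vehanhavages
  rule 2 (h-loss): vehanhavages → veanavages
  rule 3 (intervocalic lenition): veanavages → veanavahes
  rule 4 (vowel merger): veanavahes → vianavahis
  rule 5: no change — vianavahis
  ⇒ Esgori vianavahis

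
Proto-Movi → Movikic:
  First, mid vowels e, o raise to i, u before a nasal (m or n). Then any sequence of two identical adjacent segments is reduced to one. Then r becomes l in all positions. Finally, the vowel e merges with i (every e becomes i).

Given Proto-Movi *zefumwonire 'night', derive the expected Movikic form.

zifumwunili

Movikic: start from *zefumwonire.
  rule 1 (pre-nasal raising): zefumwonire → zefumwunire
  rule 2: no change — zefumwunire
  rule 3 (unconditioned shift): zefumwunire → zefumwunile
  rule 4 (vowel merger): zefumwunile → zifumwunili
  ⇒ Movikic zifumwunili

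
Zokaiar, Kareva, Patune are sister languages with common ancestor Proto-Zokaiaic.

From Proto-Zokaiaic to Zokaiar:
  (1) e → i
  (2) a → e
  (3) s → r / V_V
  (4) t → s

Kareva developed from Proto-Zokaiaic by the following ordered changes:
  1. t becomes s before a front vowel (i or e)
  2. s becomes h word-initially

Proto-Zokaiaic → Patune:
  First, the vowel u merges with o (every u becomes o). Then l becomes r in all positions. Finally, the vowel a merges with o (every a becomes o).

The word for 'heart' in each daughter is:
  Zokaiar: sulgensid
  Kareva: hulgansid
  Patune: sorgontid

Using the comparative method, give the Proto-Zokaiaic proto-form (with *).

Position 7: Zokaiar has s, Kareva has s, Patune has t. Patune preserves t here (none of its changes turn any other segment into t), so the proto-segment is *t.
Position 2: Zokaiar has u, Kareva has u, Patune has o. Zokaiar preserves u here (none of its changes turn any other segment into u), so the proto-segment is *u.
This points to *sulgantid. Verify forward in each daughter:
Zokaiar: *sulgantid
  sulgantid (rule 1 does not apply)
  sulgantid → sulgentid   [vowel merger]
  sulgentid (rule 3 does not apply)
  sulgentid → sulgensid   [unconditioned shift]
  giving Zokaiar sulgensid.
Kareva: start from *sulgantid.
  rule 1 (palatalisation): sulgantid → sulgansid
  rule 2 (debuccalisation): sulgansid → hulgansid
  ⇒ Kareva hulgansid
Patune: *sulgantid > solgantid > sorgantid > sorgontid  (by vowel merger, unconditioned shift, vowel merger)
No other proto-form is consistent with every reflex, so the reconstruction is *sulgantid.

*sulgantid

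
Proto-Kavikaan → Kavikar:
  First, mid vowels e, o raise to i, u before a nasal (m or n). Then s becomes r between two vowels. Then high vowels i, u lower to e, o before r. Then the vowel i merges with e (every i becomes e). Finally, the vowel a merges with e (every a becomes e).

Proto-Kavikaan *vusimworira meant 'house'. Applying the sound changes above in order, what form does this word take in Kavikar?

voremworere

Kavikar: start from *vusimworira.
  rule 1: no change — vusimworira
  rule 2 (rhotacism): vusimworira → vurimworira
  rule 3 (pre-rhotic lowering): vurimworira → vorimworera
  rule 4 (vowel merger): vorimworera → voremworera
  rule 5 (vowel merger): voremworera → voremworere
  ⇒ Kavikar voremworere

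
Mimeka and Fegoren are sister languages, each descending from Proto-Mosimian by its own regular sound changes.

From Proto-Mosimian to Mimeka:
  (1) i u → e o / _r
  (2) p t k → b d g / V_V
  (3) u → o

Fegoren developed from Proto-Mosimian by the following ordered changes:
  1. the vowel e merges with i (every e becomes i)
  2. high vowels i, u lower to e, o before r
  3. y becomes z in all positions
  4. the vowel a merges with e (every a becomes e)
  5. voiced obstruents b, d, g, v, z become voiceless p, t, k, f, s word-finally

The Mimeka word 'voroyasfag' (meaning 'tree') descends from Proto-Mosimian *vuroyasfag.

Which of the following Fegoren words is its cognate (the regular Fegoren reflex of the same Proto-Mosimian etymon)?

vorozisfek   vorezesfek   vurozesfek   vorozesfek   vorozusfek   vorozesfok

Fegoren: *vuroyasfag > voroyasfag > vorozasfag > vorozesfeg > vorozesfek  (by pre-rhotic lowering, unconditioned shift, vowel merger, final devoicing)

vorozesfek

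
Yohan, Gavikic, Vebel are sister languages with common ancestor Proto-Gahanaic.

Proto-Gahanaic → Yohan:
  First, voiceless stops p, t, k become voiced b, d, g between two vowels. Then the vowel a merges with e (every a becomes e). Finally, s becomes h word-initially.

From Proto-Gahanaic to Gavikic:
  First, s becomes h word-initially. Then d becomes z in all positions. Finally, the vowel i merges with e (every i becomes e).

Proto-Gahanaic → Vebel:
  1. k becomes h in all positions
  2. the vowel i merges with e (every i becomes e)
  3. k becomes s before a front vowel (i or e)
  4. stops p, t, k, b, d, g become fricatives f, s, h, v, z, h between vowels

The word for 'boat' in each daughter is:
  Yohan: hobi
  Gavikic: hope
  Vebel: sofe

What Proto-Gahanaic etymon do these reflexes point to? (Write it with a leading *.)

*sopi

Position 1: Yohan has h, Gavikic has h, Vebel has s. Taking the neighbouring segments as reconstructed: Yohan h could go back to *s or *h; Gavikic h could go back to *s or *h; Vebel s can only go back to *s — the one source consistent with every daughter is *s.
Position 4: Yohan has i, Gavikic has e, Vebel has e. Yohan preserves i here (none of its changes turn any other segment into i), so the proto-segment is *i.
Position 3: Yohan has b, Gavikic has p, Vebel has f. Gavikic preserves p here (none of its changes turn any other segment into p), so the proto-segment is *p.
Continuing position by position gives *sopi; check it forward:
Yohan: *sopi > sobi > hobi  (by intervocalic voicing, debuccalisation)
Gavikic: start from *sopi.
  rule 1 (debuccalisation): sopi → hopi
  rule 2: no change — hopi
  rule 3 (vowel merger): hopi → hope
  ⇒ Gavikic hope
Vebel: start from *sopi.
  rule 1: no change — sopi
  rule 2 (vowel merger): sopi → sope
  rule 3: no change — sope
  rule 4 (intervocalic lenition): sope → sofe
  ⇒ Vebel sofe
Only *sopi yields all of Yohan hobi, Gavikic hope, Vebel sofe.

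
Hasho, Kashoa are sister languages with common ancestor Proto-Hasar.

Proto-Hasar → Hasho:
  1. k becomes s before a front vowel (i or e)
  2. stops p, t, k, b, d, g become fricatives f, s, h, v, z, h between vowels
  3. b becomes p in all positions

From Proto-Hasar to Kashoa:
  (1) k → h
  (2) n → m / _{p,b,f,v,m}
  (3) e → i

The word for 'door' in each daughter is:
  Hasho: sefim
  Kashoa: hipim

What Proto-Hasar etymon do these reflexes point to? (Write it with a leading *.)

*kepim

Position 1: Hasho has s, Kashoa has h. Taking the neighbouring segments as reconstructed: Hasho s could go back to *k or *s; Kashoa h could go back to *k or *h — the one source consistent with every daughter is *k.
Position 2: Hasho has e, Kashoa has i. Hasho preserves e here (none of its changes turn any other segment into e), so the proto-segment is *e.
Continuing position by position gives *kepim; check it forward:
Hasho: *kepim > sepim > sefim  (by palatalisation, intervocalic lenition)
Kashoa: *kepim
  kepim → hepim   [unconditioned shift]
  hepim (rule 2 does not apply)
  hepim → hipim   [vowel merger]
  giving Kashoa hipim.
No other proto-form is consistent with every reflex, so the reconstruction is *kepim.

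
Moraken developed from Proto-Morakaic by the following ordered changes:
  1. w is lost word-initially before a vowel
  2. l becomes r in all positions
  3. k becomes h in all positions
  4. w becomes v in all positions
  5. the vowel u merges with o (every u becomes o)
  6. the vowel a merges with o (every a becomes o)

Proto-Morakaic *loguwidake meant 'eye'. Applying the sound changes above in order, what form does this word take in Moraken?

rogovidohe

Moraken: start from *loguwidake.
  rule 1: no change — loguwidake
  rule 2 (unconditioned shift): loguwidake → roguwidake
  rule 3 (unconditioned shift): roguwidake → roguwidahe
  rule 4 (unconditioned shift): roguwidahe → roguvidahe
  rule 5 (vowel merger): roguvidahe → rogovidahe
  rule 6 (vowel merger): rogovidahe → rogovidohe
  ⇒ Moraken rogovidohe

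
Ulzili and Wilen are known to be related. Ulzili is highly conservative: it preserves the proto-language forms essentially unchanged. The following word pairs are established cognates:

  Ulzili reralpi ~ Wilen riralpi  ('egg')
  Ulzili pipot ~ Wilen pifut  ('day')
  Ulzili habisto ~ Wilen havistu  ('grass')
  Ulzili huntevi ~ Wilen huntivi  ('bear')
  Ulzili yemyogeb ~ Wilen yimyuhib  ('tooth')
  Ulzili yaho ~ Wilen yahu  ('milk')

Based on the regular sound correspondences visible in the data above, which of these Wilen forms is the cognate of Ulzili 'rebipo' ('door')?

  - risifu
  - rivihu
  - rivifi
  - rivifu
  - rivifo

yemyogeb ~ yimyuhib — Ulzili e corresponds to Wilen i after a consonant, before a labial obstruent.
habisto ~ havistu — Ulzili b corresponds to Wilen v between vowels (before a front vowel).
pipot ~ pifut — Ulzili p corresponds to Wilen f between vowels (before a back vowel).
habisto ~ havistu, yaho ~ yahu — Ulzili o corresponds to Wilen u word-finally.
Applying these to Ulzili 'rebipo':
  rebipo → ribipo   (e→i after a consonant, before a labial obstruent)
  ribipo → rivipo   (b→v between vowels (before a front vowel))
  rivipo → rivifo   (p→f between vowels (before a back vowel))
  rivifo → rivifu   (o→u word-finally)
So the Wilen cognate is 'rivifu'.

rivifu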